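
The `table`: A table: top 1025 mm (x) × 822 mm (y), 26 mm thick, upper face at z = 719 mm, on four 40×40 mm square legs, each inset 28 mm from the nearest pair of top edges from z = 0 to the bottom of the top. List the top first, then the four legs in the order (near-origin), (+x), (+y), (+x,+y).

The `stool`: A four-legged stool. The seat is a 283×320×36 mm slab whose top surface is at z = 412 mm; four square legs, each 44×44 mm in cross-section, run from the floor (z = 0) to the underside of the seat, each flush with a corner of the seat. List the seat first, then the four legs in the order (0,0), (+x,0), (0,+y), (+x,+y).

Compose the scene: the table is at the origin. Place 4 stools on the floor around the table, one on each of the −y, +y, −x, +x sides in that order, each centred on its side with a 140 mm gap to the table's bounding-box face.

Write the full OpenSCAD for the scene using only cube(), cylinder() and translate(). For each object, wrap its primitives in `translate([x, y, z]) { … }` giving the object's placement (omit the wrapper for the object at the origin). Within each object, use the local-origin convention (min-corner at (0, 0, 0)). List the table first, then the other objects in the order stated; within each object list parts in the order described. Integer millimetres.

translate([0, 0, 693]) cube([1025, 822, 26]);
translate([28, 28, 0]) cube([40, 40, 693]);
translate([957, 28, 0]) cube([40, 40, 693]);
translate([28, 754, 0]) cube([40, 40, 693]);
translate([957, 754, 0]) cube([40, 40, 693]);
translate([371, -460, 0]) {
  translate([0, 0, 376]) cube([283, 320, 36]);
  cube([44, 44, 376]);
  translate([239, 0, 0]) cube([44, 44, 376]);
  translate([0, 276, 0]) cube([44, 44, 376]);
  translate([239, 276, 0]) cube([44, 44, 376]);
}
translate([371, 962, 0]) {
  translate([0, 0, 376]) cube([283, 320, 36]);
  cube([44, 44, 376]);
  translate([239, 0, 0]) cube([44, 44, 376]);
  translate([0, 276, 0]) cube([44, 44, 376]);
  translate([239, 276, 0]) cube([44, 44, 376]);
}
translate([-423, 251, 0]) {
  translate([0, 0, 376]) cube([283, 320, 36]);
  cube([44, 44, 376]);
  translate([239, 0, 0]) cube([44, 44, 376]);
  translate([0, 276, 0]) cube([44, 44, 376]);
  translate([239, 276, 0]) cube([44, 44, 376]);
}
translate([1165, 251, 0]) {
  translate([0, 0, 376]) cube([283, 320, 36]);
  cube([44, 44, 376]);
  translate([239, 0, 0]) cube([44, 44, 376]);
  translate([0, 276, 0]) cube([44, 44, 376]);
  translate([239, 276, 0]) cube([44, 44, 376]);
}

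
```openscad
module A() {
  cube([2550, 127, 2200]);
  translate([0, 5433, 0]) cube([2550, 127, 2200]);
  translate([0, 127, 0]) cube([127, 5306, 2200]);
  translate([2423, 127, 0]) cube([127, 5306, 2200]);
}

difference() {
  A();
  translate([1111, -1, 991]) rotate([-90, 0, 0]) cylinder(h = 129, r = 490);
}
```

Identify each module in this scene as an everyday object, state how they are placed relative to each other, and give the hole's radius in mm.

The subtracted cylinder has r = 490 mm.

A is a house frame. The house frame has a circular hole through its front wall. The hole's radius is 490 mm.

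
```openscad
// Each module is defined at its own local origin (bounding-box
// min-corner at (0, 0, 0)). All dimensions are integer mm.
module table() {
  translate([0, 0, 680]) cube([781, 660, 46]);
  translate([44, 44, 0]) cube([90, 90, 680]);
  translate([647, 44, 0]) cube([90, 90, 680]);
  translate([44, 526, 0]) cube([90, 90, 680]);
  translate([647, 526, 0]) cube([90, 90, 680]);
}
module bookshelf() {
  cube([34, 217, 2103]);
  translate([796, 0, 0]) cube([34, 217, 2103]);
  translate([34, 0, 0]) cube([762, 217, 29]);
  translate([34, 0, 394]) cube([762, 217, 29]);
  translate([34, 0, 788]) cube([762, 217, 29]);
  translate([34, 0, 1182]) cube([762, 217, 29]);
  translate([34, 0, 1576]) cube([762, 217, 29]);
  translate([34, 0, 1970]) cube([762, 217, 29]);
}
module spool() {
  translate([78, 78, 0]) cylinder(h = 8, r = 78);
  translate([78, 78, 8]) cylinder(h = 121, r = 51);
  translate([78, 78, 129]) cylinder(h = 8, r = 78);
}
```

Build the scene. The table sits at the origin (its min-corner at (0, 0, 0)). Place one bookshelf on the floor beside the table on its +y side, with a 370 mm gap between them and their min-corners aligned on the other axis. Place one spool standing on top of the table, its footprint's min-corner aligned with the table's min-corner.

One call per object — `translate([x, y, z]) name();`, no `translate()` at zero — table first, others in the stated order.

table();
translate([0, 1030, 0]) bookshelf();
translate([0, 0, 726]) spool();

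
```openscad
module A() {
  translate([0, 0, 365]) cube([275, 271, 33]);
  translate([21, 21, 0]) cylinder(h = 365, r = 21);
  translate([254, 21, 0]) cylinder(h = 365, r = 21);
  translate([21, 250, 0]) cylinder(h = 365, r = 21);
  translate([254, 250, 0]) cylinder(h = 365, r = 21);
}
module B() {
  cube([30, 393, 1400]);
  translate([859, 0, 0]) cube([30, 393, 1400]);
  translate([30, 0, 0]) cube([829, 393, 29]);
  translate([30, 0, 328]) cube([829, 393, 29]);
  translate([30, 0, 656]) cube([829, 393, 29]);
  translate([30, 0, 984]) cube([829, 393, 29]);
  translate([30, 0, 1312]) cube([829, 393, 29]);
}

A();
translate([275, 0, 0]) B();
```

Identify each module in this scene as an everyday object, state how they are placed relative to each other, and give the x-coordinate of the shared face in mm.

A is a stool. B is a bookshelf. The bookshelf is against the stool's +x side, with their −y faces flush. The x-coordinate of the shared face is 275 mm.

The stool's +x face and the bookshelf's −x face are both at x = 275 mm.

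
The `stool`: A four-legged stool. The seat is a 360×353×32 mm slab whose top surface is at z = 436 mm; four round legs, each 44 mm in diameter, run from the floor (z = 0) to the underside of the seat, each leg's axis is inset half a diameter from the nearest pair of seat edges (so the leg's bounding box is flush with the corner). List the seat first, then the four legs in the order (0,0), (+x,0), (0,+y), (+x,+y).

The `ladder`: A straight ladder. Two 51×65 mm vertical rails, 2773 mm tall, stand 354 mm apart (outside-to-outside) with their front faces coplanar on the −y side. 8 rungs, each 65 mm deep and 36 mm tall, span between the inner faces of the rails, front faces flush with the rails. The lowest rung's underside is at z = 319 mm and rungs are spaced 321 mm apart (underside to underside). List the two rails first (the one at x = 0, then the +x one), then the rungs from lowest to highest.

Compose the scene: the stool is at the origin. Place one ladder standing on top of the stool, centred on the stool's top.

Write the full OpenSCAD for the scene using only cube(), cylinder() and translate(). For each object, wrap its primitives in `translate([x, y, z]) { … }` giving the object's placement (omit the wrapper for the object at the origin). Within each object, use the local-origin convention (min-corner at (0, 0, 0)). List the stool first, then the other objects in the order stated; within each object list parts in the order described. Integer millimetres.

translate([0, 0, 404]) cube([360, 353, 32]);
translate([22, 22, 0]) cylinder(h = 404, r = 22);
translate([338, 22, 0]) cylinder(h = 404, r = 22);
translate([22, 331, 0]) cylinder(h = 404, r = 22);
translate([338, 331, 0]) cylinder(h = 404, r = 22);
translate([3, 144, 436]) {
  cube([51, 65, 2773]);
  translate([303, 0, 0]) cube([51, 65, 2773]);
  translate([51, 0, 319]) cube([252, 65, 36]);
  translate([51, 0, 640]) cube([252, 65, 36]);
  translate([51, 0, 961]) cube([252, 65, 36]);
  translate([51, 0, 1282]) cube([252, 65, 36]);
  translate([51, 0, 1603]) cube([252, 65, 36]);
  translate([51, 0, 1924]) cube([252, 65, 36]);
  translate([51, 0, 2245]) cube([252, 65, 36]);
  translate([51, 0, 2566]) cube([252, 65, 36]);
}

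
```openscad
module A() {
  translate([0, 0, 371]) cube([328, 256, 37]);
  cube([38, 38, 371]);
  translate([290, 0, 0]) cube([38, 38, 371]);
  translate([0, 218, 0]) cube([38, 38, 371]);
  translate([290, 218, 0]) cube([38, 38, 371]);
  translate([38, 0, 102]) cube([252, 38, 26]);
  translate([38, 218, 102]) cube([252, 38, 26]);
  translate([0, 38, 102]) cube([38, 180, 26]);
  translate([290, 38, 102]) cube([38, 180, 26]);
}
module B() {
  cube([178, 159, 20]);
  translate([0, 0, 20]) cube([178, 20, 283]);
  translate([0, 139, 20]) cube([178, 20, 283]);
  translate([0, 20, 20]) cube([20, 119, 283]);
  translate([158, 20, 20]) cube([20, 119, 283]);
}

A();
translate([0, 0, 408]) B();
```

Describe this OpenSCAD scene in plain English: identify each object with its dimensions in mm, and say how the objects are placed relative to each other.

A is a simple wooden stool: a rectangular seat 328 mm (x) by 256 mm (y), 37 mm thick, top face at z = 408 mm, on four square legs, each 38×38 mm in cross-section. The legs rest on z = 0, each flush with a corner of the seat. Four stretchers, 38 mm wide and 26 mm tall, connect adjacent legs with their undersides at z = 102 mm, each running between the inner faces of the legs it joins and aligned with the legs' outer faces on the other axis.

B is an open storage box with external size 178×159×303 mm and wall thickness 20 mm (the base is also 20 mm thick). The base covers the whole footprint; the four walls stand on the base, with the y-facing walls full-width and the x-facing walls fitting between their inner faces.

The open box is on top of the stool.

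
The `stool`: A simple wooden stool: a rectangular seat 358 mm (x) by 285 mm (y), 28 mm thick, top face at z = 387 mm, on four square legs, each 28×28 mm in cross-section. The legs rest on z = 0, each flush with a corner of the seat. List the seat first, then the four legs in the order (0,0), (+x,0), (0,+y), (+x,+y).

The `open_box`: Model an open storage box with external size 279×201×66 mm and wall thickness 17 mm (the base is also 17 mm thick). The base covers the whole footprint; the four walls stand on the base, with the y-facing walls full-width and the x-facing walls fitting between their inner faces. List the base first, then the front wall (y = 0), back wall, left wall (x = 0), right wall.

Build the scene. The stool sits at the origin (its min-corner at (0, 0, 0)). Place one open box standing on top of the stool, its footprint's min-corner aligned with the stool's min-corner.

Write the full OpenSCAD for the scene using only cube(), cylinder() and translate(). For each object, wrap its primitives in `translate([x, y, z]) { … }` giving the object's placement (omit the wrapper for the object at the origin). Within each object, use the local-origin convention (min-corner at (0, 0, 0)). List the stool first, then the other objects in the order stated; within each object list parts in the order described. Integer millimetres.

translate([0, 0, 359]) cube([358, 285, 28]);
cube([28, 28, 359]);
translate([330, 0, 0]) cube([28, 28, 359]);
translate([0, 257, 0]) cube([28, 28, 359]);
translate([330, 257, 0]) cube([28, 28, 359]);
translate([0, 0, 387]) {
  cube([279, 201, 17]);
  translate([0, 0, 17]) cube([279, 17, 49]);
  translate([0, 184, 17]) cube([279, 17, 49]);
  translate([0, 17, 17]) cube([17, 167, 49]);
  translate([262, 17, 17]) cube([17, 167, 49]);
}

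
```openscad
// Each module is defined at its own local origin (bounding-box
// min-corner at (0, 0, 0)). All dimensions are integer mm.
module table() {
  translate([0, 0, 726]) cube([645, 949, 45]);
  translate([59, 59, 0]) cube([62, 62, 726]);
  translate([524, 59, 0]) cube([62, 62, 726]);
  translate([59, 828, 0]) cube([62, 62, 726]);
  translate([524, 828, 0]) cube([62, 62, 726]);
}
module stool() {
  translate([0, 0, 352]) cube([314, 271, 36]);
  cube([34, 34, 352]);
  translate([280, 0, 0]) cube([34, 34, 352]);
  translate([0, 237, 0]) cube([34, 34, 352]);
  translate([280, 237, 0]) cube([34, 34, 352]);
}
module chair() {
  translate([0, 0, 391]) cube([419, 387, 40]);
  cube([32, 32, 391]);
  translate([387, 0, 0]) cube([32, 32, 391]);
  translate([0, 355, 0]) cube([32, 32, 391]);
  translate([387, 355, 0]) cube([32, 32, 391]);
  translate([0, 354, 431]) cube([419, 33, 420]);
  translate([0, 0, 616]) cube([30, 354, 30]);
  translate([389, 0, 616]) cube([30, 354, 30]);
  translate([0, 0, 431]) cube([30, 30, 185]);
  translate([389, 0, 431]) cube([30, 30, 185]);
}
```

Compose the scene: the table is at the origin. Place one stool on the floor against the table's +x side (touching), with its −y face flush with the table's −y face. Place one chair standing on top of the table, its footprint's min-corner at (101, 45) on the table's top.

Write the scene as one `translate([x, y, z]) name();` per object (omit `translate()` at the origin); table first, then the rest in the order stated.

table();
translate([645, 0, 0]) stool();
translate([101, 45, 771]) chair();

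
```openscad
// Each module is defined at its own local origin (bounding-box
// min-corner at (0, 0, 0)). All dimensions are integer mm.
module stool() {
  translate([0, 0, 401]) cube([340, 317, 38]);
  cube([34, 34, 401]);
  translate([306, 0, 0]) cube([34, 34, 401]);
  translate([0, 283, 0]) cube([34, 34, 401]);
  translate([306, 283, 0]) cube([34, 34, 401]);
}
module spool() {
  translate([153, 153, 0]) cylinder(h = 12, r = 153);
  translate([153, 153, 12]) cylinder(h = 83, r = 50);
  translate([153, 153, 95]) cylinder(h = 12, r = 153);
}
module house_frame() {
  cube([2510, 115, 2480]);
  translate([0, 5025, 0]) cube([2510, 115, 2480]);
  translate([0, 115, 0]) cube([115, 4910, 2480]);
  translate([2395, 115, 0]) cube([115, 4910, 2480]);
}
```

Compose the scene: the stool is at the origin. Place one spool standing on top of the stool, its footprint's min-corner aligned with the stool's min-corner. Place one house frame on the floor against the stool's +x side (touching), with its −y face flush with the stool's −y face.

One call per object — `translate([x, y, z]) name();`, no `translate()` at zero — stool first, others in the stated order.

stool();
translate([0, 0, 439]) spool();
translate([340, 0, 0]) house_frame();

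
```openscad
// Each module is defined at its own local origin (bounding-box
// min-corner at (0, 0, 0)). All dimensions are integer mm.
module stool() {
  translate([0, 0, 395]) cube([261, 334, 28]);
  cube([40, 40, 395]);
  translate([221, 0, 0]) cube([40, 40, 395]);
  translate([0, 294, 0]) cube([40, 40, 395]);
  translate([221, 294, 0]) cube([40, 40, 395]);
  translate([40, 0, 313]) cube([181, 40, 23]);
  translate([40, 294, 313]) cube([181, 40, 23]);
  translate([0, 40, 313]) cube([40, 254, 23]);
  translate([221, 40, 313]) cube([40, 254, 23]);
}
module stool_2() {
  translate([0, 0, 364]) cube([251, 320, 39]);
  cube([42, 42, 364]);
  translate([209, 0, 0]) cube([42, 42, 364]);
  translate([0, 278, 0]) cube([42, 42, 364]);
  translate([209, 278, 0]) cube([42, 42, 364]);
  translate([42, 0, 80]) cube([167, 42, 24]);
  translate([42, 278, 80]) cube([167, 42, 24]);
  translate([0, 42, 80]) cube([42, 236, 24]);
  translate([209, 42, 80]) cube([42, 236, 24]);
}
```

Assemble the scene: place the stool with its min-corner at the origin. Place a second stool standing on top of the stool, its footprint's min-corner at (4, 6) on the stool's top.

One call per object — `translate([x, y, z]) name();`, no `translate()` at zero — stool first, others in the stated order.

stool();
translate([4, 6, 423]) stool_2();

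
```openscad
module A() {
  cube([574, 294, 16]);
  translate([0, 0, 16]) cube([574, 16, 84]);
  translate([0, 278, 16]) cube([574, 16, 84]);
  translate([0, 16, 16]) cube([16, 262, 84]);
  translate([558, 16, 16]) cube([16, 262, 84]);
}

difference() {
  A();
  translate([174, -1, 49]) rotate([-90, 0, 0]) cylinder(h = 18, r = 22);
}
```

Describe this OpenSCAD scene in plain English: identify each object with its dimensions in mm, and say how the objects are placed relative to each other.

A is an open storage box with external size 574×294×100 mm and wall thickness 16 mm (the base is also 16 mm thick). The base covers the whole footprint; the four walls stand on the base, with the y-facing walls full-width and the x-facing walls fitting between their inner faces.

The open box has a circular hole of radius 22 mm through its front wall, centred at (x = 174, z = 49).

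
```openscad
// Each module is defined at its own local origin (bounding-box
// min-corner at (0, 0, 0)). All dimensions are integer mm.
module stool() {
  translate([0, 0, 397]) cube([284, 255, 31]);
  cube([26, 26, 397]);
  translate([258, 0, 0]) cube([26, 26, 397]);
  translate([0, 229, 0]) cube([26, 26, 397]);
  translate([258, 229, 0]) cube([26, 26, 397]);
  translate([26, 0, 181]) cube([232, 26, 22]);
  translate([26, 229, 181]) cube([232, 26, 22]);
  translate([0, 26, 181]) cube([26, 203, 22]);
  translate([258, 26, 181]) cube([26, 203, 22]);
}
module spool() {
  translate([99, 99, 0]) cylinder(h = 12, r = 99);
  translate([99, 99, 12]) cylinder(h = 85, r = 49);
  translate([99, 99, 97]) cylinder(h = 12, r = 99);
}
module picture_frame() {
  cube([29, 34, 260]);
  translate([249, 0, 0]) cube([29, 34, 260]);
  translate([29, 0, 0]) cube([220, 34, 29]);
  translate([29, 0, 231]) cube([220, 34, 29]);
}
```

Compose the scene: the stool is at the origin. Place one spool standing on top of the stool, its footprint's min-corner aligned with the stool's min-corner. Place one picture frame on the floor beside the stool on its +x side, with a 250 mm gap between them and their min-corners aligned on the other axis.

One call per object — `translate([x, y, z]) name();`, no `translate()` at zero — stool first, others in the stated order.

stool();
translate([0, 0, 428]) spool();
translate([534, 0, 0]) picture_frame();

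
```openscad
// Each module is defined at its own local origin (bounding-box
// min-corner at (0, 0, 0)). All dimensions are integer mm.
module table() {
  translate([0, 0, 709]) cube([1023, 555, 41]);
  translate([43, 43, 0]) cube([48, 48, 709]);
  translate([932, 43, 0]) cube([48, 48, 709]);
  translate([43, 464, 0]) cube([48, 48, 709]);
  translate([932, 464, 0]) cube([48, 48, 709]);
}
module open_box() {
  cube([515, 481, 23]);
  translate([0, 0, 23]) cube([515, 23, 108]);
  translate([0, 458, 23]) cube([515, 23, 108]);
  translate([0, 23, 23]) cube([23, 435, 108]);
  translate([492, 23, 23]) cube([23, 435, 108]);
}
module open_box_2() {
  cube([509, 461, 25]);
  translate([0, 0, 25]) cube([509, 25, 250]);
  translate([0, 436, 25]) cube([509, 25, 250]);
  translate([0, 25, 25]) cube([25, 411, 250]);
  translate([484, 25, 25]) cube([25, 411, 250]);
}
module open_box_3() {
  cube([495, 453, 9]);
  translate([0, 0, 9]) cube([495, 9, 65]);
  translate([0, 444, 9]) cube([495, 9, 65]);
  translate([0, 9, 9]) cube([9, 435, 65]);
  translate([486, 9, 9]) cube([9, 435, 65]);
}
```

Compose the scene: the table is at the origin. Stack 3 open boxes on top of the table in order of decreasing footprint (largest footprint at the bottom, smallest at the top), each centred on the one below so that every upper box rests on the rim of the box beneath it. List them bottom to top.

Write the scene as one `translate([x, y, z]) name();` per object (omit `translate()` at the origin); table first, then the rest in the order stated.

table();
translate([254, 37, 750]) open_box();
translate([257, 47, 881]) open_box_2();
translate([264, 51, 1156]) open_box_3();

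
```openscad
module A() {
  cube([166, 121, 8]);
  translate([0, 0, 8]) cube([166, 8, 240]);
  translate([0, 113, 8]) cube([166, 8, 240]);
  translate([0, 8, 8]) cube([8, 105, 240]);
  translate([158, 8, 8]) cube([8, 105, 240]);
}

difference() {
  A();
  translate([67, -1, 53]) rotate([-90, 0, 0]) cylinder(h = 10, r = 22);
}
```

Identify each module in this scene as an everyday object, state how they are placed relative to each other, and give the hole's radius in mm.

The subtracted cylinder has r = 22 mm.

A is an open box. The open box has a circular hole through its front wall. The hole's radius is 22 mm.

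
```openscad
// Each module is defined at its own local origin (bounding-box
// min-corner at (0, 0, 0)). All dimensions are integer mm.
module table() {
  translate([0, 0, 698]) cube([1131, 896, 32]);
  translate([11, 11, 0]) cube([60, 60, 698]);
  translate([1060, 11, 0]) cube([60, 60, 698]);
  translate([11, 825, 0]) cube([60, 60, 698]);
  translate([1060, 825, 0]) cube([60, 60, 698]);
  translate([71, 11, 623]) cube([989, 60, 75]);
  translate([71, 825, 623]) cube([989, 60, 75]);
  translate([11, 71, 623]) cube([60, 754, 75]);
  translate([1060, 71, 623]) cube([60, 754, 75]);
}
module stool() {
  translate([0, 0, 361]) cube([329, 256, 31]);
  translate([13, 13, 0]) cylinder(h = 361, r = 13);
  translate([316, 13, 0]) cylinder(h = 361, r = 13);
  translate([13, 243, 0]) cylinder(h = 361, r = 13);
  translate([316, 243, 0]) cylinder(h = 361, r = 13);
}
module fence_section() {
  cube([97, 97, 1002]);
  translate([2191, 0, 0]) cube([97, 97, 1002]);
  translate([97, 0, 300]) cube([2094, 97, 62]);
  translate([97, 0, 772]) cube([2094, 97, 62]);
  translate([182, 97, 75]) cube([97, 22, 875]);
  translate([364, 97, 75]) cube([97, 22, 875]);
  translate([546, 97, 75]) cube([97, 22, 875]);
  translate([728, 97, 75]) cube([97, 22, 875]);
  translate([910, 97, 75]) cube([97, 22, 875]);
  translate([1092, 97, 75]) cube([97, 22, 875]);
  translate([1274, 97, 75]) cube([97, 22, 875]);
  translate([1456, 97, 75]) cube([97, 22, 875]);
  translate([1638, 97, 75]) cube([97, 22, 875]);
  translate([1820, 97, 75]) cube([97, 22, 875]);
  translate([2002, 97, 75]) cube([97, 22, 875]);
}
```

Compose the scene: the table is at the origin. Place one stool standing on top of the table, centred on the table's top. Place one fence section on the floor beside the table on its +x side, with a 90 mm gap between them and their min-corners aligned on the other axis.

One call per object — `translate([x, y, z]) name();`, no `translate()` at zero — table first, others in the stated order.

table();
translate([401, 320, 730]) stool();
translate([1221, 0, 0]) fence_section();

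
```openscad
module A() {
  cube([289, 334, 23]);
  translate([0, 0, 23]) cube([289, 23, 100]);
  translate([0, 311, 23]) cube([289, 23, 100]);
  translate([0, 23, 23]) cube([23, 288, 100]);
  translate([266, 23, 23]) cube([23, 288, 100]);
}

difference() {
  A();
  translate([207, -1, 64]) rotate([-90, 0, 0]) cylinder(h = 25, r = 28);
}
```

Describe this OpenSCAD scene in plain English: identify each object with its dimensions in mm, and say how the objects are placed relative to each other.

A is an open-topped rectangular box: outside dimensions 289×334×123 mm, with a uniform wall and base thickness of 23 mm. The base is a full 289×334 slab on the floor; four walls sit on top of the base. The front and back walls (the −y and +y sides) span the full width; the two side walls fit between them.

The open box has a circular hole of radius 28 mm through its front wall, centred at (x = 207, z = 64).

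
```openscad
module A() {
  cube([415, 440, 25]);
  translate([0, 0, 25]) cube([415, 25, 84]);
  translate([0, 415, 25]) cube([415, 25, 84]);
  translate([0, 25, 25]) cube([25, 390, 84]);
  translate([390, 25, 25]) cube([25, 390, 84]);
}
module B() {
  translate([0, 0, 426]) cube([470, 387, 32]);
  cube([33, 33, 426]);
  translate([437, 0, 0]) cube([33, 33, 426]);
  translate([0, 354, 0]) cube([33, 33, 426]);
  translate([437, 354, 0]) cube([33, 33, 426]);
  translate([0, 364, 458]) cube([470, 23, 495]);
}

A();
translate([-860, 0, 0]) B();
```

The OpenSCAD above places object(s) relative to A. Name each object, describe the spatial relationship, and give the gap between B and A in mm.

The chair's nearest face is 390 mm from the open box's −x face.

A is an open box. B is a chair. The chair is on the floor beside the open box on its −x side. The gap between the chair and the open box is 390 mm.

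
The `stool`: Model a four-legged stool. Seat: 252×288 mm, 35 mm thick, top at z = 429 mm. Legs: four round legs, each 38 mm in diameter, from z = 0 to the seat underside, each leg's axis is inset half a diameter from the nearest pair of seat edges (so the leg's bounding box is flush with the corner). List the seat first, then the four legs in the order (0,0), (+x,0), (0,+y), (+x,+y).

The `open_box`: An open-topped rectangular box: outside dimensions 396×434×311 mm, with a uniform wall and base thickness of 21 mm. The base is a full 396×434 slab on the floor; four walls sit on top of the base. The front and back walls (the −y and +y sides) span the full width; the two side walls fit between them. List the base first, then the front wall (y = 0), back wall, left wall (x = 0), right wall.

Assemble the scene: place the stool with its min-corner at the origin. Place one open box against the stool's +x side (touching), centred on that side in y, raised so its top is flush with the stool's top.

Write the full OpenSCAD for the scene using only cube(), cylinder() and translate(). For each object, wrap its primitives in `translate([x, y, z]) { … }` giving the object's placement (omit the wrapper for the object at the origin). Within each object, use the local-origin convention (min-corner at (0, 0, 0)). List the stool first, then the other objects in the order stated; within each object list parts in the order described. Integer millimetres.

translate([0, 0, 394]) cube([252, 288, 35]);
translate([19, 19, 0]) cylinder(h = 394, r = 19);
translate([233, 19, 0]) cylinder(h = 394, r = 19);
translate([19, 269, 0]) cylinder(h = 394, r = 19);
translate([233, 269, 0]) cylinder(h = 394, r = 19);
translate([252, -73, 118]) {
  cube([396, 434, 21]);
  translate([0, 0, 21]) cube([396, 21, 290]);
  translate([0, 413, 21]) cube([396, 21, 290]);
  translate([0, 21, 21]) cube([21, 392, 290]);
  translate([375, 21, 21]) cube([21, 392, 290]);
}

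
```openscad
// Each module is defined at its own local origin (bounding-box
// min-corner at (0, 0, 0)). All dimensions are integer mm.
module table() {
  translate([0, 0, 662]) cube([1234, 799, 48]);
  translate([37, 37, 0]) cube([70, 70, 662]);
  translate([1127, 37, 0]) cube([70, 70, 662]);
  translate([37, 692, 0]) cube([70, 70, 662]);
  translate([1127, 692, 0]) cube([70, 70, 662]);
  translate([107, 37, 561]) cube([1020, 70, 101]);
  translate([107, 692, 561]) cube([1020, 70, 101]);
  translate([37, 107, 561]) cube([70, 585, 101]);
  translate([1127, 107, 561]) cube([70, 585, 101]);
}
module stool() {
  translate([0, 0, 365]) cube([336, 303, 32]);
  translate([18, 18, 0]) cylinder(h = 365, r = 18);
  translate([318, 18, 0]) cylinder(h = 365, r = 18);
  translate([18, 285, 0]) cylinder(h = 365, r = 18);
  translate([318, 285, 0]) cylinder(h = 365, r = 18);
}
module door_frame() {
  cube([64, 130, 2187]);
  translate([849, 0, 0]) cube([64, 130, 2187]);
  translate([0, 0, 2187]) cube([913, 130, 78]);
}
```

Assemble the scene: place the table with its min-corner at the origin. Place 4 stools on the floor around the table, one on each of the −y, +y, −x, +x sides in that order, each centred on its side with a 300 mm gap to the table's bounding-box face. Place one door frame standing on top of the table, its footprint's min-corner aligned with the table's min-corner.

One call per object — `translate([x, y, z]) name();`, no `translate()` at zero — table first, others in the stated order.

table();
translate([449, -603, 0]) stool();
translate([449, 1099, 0]) stool();
translate([-636, 248, 0]) stool();
translate([1534, 248, 0]) stool();
translate([0, 0, 710]) door_frame();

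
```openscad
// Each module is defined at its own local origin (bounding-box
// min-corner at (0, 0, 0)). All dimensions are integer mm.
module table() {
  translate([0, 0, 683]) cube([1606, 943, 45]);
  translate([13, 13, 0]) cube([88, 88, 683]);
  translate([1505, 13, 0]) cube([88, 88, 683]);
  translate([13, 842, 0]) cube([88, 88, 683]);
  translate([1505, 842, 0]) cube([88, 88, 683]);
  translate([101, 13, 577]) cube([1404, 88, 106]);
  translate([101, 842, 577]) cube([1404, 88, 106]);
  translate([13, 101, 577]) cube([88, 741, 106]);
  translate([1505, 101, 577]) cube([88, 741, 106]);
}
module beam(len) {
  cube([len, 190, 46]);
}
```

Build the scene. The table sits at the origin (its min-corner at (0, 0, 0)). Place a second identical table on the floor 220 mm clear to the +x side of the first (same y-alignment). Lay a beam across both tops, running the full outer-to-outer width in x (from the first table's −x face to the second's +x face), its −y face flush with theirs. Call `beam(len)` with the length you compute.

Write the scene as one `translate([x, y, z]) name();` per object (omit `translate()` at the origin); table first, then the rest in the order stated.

table();
translate([1826, 0, 0]) table();
translate([0, 0, 728]) beam(3432);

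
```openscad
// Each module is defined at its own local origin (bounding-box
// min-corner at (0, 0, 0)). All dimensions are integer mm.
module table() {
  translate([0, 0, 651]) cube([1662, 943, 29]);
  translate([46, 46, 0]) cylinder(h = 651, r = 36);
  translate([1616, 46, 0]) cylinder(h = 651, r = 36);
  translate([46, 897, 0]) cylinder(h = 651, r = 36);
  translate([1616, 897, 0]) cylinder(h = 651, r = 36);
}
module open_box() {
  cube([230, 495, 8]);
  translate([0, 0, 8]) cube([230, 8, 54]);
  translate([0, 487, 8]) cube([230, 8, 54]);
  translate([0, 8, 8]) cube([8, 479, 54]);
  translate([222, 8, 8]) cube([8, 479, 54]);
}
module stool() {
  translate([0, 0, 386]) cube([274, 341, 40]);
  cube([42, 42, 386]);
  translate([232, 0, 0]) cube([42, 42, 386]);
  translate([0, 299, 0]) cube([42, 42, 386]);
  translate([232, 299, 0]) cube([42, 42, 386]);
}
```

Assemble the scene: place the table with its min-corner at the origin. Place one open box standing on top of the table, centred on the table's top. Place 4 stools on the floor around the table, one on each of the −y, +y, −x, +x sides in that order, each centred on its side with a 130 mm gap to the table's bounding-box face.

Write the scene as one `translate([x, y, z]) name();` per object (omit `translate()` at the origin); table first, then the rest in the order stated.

table();
translate([716, 224, 680]) open_box();
translate([694, -471, 0]) stool();
translate([694, 1073, 0]) stool();
translate([-404, 301, 0]) stool();
translate([1792, 301, 0]) stool();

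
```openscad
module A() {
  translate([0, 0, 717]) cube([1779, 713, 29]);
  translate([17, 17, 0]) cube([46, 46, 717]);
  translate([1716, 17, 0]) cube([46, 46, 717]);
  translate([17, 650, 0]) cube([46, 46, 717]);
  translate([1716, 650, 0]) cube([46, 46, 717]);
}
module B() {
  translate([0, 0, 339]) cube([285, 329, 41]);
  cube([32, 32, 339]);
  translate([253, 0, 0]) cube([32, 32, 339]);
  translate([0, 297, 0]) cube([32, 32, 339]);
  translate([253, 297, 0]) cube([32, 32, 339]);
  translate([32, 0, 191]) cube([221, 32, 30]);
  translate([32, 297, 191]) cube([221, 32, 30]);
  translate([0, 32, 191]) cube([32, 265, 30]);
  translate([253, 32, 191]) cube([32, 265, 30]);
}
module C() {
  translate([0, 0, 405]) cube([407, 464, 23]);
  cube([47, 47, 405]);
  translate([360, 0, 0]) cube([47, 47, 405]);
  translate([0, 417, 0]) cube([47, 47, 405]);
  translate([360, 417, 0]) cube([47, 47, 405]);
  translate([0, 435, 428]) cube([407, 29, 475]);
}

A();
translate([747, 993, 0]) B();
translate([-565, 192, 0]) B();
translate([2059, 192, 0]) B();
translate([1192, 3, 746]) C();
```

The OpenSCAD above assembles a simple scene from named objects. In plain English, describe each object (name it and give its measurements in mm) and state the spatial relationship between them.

A is a table with a 1779×713 mm rectangular top, 29 mm thick, top surface at z = 746 mm, supported by four 46×46 mm square legs, each inset 17 mm from the nearest pair of top edges, running from the floor.

B is a four-legged stool. The seat is a 285×329×41 mm slab whose top surface is at z = 380 mm; four square legs, each 32×32 mm in cross-section, run from the floor (z = 0) to the underside of the seat, each flush with a corner of the seat. Four stretchers, 32 mm wide and 30 mm tall, connect adjacent legs with their undersides at z = 191 mm, each running between the inner faces of the legs it joins and aligned with the legs' outer faces on the other axis.

C is a chair: 407×464 mm seat, 23 mm thick, top at z = 428 mm, on four 47 mm square corner legs flush with the seat edges. A 29 mm thick backrest slab spans the full seat width, extending 475 mm above the seat top, its back face flush with the seat's +y edge.

Three stools sit around the table at the +y, −x, +x sides. The chair is on top of the table.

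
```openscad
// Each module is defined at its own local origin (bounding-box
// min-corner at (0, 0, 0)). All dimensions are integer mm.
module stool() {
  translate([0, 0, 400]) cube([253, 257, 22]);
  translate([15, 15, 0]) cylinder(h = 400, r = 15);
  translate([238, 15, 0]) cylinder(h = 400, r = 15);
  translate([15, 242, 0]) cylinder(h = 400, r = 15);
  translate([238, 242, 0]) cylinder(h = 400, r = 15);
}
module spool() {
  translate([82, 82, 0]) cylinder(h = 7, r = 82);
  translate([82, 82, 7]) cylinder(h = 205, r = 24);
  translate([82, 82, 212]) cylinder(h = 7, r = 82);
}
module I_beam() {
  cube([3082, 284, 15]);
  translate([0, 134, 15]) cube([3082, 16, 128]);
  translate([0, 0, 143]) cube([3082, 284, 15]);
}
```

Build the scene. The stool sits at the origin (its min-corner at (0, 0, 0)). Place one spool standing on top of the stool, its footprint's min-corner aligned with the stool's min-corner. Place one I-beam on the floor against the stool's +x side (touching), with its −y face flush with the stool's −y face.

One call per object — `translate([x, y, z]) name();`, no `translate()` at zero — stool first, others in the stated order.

stool();
translate([0, 0, 422]) spool();
translate([253, 0, 0]) I_beam();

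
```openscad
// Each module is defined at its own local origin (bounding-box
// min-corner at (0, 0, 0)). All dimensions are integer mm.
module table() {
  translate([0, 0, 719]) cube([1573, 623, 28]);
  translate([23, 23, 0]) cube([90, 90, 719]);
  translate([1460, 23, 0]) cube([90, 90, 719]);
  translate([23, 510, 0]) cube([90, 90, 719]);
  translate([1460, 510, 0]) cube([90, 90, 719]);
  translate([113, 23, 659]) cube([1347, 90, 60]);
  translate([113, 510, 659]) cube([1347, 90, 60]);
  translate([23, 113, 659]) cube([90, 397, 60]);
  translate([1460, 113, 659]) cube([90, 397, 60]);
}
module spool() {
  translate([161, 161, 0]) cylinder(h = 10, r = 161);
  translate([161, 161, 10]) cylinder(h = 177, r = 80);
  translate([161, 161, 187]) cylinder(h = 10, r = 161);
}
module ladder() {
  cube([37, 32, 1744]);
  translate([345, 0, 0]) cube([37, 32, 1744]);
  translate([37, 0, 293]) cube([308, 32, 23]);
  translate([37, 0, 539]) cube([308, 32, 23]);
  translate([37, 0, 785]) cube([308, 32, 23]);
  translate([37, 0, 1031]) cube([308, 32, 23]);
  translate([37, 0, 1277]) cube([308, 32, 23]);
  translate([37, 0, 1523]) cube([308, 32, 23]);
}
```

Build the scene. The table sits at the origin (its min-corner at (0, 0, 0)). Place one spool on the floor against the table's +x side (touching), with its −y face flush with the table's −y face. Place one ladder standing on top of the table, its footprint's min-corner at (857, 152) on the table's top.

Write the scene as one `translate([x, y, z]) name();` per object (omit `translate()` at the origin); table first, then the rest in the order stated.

table();
translate([1573, 0, 0]) spool();
translate([857, 152, 747]) ladder();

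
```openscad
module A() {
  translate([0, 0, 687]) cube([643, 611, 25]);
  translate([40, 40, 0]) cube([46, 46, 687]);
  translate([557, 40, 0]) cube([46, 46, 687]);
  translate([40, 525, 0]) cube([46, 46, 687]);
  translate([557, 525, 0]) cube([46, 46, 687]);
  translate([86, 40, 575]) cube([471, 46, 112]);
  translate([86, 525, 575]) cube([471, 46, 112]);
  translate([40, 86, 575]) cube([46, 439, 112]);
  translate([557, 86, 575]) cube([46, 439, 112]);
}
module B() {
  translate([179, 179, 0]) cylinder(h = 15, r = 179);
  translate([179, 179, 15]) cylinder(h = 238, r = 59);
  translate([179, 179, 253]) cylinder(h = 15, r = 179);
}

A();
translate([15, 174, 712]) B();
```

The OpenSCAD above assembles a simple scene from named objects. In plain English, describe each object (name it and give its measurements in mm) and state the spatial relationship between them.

A is a table: top 643 mm (x) × 611 mm (y), 25 mm thick, upper face at z = 712 mm, on four 46×46 mm square legs, each inset 40 mm from the nearest pair of top edges, running from z = 0 to the bottom of the top. Four apron rails, 46 mm thick and 112 mm tall, run between adjacent legs with their top edges flush with the underside of the top and their outer faces flush with the legs' outer faces.

B is a spool: two coaxial disc flanges of radius 179 mm and thickness 15 mm, joined by a core cylinder of radius 59 mm and height 238 mm. The lower flange rests on z = 0 and the three cylinders share a vertical axis.

The spool is on top of the table.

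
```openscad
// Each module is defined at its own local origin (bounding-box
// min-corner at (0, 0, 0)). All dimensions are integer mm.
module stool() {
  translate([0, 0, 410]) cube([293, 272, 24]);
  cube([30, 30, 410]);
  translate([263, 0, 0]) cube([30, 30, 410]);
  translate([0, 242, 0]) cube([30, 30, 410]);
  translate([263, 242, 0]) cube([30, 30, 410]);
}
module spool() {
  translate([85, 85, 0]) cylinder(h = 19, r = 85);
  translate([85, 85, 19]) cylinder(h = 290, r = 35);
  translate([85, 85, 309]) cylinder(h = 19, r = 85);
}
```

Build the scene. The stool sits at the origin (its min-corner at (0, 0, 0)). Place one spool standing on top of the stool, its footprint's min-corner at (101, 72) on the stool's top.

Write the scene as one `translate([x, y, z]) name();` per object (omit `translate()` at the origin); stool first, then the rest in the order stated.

stool();
translate([101, 72, 434]) spool();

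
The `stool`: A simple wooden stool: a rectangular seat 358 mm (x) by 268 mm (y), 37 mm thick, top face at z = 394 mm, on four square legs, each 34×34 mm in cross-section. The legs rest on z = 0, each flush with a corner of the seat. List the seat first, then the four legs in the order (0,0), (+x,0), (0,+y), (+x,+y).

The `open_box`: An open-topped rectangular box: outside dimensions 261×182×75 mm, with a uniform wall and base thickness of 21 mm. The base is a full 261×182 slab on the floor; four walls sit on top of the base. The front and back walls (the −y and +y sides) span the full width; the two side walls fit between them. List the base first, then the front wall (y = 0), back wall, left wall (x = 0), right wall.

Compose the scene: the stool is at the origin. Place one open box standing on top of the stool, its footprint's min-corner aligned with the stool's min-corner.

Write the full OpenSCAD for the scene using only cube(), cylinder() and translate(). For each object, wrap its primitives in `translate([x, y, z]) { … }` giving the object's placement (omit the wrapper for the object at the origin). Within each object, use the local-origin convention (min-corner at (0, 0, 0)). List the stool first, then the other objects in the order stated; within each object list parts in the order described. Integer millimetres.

translate([0, 0, 357]) cube([358, 268, 37]);
cube([34, 34, 357]);
translate([324, 0, 0]) cube([34, 34, 357]);
translate([0, 234, 0]) cube([34, 34, 357]);
translate([324, 234, 0]) cube([34, 34, 357]);
translate([0, 0, 394]) {
  cube([261, 182, 21]);
  translate([0, 0, 21]) cube([261, 21, 54]);
  translate([0, 161, 21]) cube([261, 21, 54]);
  translate([0, 21, 21]) cube([21, 140, 54]);
  translate([240, 21, 21]) cube([21, 140, 54]);
}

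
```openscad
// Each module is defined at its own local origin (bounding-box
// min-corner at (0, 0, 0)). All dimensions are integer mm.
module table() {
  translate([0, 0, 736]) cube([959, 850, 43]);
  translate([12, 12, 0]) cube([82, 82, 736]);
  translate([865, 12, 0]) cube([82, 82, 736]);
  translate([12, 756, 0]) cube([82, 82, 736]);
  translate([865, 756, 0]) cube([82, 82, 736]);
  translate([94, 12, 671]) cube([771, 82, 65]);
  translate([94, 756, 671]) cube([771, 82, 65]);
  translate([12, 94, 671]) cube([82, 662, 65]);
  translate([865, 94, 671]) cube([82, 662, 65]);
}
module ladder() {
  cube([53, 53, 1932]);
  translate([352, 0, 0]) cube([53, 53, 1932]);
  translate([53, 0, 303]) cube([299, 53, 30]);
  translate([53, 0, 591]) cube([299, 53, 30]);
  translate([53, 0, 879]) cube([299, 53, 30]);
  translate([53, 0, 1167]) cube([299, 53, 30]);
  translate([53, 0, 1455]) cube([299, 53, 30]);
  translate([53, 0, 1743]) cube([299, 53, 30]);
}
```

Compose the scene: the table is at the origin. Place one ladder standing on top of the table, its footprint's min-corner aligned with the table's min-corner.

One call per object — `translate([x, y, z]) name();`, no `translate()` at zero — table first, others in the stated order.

table();
translate([0, 0, 779]) ladder();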